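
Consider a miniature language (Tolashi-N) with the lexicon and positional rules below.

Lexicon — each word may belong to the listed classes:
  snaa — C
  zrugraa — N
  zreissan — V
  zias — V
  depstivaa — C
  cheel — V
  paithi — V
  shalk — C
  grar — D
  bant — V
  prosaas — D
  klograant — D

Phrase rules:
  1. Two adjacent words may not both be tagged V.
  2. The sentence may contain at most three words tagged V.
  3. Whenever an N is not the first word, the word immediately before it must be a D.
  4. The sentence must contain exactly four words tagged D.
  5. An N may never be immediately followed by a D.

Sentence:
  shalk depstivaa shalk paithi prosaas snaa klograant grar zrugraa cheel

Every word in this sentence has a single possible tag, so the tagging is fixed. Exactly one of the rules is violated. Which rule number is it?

4

Fixed tagging: C C C V D C D D N V.
Applying the rules: R1 ok, R2 ok, R3 ok, R4 fails, R5 ok.
Only rule 4 fails.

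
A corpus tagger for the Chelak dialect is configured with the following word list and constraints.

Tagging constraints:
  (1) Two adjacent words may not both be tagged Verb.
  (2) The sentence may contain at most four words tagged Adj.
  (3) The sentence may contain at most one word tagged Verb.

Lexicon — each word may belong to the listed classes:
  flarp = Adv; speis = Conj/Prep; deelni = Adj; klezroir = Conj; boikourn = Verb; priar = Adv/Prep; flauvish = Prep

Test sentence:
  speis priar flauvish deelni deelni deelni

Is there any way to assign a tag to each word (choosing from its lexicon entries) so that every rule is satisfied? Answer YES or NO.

Candidates per position — 1:speis {Conj,Prep}; 2:priar {Adv,Prep}; 3:flauvish {Prep}; 4:deelni {Adj}; 5:deelni {Adj}; 6:deelni {Adj}.
One satisfying assignment: Conj Prep Prep Adj Adj Adj.
Checking: rule 1 satisfied; rule 2 satisfied; rule 3 satisfied.

YES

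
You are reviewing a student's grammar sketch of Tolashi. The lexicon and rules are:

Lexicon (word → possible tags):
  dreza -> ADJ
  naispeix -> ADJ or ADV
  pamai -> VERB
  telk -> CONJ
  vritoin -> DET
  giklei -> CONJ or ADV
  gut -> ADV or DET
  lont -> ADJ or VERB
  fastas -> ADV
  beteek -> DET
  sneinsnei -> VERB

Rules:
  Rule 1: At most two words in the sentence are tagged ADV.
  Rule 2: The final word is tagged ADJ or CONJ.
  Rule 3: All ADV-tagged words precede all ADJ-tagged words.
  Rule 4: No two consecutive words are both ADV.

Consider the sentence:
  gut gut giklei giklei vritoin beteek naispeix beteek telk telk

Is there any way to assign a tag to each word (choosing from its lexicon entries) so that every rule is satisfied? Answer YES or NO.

Candidates per position — 1:gut {ADV,DET}; 2:gut {ADV,DET}; 3:giklei {CONJ,ADV}; 4:giklei {CONJ,ADV}; 5:vritoin {DET}; 6:beteek {DET}; 7:naispeix {ADJ,ADV}; 8:beteek {DET}; 9:telk {CONJ}; 10:telk {CONJ}.
One satisfying assignment: DET ADV CONJ ADV DET DET ADJ DET CONJ CONJ.
Check: rule 1 ok; rule 2 ok; rule 3 ok; rule 4 ok.

YES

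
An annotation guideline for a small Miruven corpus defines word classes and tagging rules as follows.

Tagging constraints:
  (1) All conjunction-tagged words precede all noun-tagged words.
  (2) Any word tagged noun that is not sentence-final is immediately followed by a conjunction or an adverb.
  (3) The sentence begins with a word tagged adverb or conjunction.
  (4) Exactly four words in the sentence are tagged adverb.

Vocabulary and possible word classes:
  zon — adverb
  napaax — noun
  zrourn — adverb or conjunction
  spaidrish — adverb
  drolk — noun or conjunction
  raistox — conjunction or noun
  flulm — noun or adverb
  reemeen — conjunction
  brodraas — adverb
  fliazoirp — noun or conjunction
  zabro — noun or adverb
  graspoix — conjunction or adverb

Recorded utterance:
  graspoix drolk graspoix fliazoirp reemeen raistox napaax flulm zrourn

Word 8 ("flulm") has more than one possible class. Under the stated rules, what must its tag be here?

adverb

Candidates per position — 1:graspoix {conjunction,adverb}; 2:drolk {noun,conjunction}; 3:graspoix {conjunction,adverb}; 4:fliazoirp {noun,conjunction}; 5:reemeen {conjunction}; 6:raistox {conjunction,noun}; 7:napaax {noun}; 8:flulm {noun,adverb}; 9:zrourn {adverb,conjunction}.
Word 1 cannot be conjunction — rule 4 would then fail for every completion. It is adverb.
Word 2 cannot be noun — rule 1 would then fail for every completion. It is conjunction.
Word 3 cannot be conjunction — rule 4 would then fail for every completion. It is adverb.
Word 4 cannot be noun — rule 1 would then fail for every completion. It is conjunction.
Word 6 cannot be noun — rule 2 would then fail for every completion. It is conjunction.
Word 8 cannot be noun — rule 2 would then fail for every completion. It is adverb.
Word 9 cannot be conjunction — rule 1 would then fail for every completion. It is adverb.
The only consistent sequence is: adverb conjunction adverb conjunction conjunction conjunction noun adverb adverb.
Check: rule 1 satisfied; rule 2 satisfied; rule 3 satisfied; rule 4 satisfied.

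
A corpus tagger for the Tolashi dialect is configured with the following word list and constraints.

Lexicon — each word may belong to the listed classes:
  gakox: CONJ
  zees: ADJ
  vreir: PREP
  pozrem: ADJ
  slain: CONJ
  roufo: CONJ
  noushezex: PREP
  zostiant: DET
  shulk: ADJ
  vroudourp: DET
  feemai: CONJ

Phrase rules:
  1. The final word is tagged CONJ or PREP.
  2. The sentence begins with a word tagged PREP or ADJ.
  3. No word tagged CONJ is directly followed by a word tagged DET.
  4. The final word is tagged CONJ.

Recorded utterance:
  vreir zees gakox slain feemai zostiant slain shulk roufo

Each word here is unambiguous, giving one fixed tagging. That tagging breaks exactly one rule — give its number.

3

Fixed tagging: PREP ADJ CONJ CONJ CONJ DET CONJ ADJ CONJ.
Applying the rules: R1 holds, R2 holds, R3 violated, R4 holds.
Only rule 3 fails.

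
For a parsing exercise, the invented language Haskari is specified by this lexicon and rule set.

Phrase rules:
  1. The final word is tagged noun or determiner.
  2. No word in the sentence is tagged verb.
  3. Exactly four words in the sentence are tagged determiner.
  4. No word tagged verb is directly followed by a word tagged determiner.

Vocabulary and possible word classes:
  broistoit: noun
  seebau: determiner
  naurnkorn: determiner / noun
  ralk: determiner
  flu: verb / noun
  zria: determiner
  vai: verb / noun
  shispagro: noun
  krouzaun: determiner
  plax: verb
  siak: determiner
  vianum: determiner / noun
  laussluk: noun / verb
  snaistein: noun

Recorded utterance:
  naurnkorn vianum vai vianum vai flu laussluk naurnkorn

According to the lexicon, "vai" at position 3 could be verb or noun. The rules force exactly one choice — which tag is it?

noun

Candidates per position — 1:naurnkorn {determiner,noun}; 2:vianum {determiner,noun}; 3:vai {verb,noun}; 4:vianum {determiner,noun}; 5:vai {verb,noun}; 6:flu {verb,noun}; 7:laussluk {noun,verb}; 8:naurnkorn {determiner,noun}.
Word 1 cannot be noun — rule 3 would then fail for every completion. It is determiner.
Word 2 cannot be noun — rule 3 would then fail for every completion. It is determiner.
Word 3 cannot be verb — rule 2 would then fail for every completion. It is noun.
Word 4 cannot be noun — rule 3 would then fail for every completion. It is determiner.
Word 5 cannot be verb — rule 2 would then fail for every completion. It is noun.
Word 6 cannot be verb — rule 2 would then fail for every completion. It is noun.
Word 7 cannot be verb — rule 2 would then fail for every completion. It is noun.
Word 8 cannot be noun — rule 3 would then fail for every completion. It is determiner.
That leaves exactly one tagging: determiner determiner noun determiner noun noun noun determiner.
Check: rule 1 ✓; rule 2 ✓; rule 3 ✓; rule 4 ✓.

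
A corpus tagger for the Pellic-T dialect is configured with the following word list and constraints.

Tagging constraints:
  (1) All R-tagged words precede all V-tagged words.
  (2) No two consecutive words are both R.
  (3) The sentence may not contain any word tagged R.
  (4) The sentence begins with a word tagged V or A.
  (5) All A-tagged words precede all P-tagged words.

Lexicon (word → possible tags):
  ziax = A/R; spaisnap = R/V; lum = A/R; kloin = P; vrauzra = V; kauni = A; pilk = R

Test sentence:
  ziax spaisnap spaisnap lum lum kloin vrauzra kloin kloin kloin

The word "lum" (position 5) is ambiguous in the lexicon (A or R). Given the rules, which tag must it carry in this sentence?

Candidates per position — 1:ziax {A,R}; 2:spaisnap {R,V}; 3:spaisnap {R,V}; 4:lum {A,R}; 5:lum {A,R}; 6:kloin {P}; 7:vrauzra {V}; 8:kloin {P}; 9:kloin {P}; 10:kloin {P}.
At position 1, choosing R makes rule 3 impossible to satisfy; hence A.
At position 2, choosing R makes rule 3 impossible to satisfy; hence V.
At position 3, choosing R makes rule 1 impossible to satisfy; hence V.
At position 4, choosing R makes rule 1 impossible to satisfy; hence A.
At position 5, choosing R makes rule 1 impossible to satisfy; hence A.
That leaves exactly one tagging: A V V A A P V P P P.
Rule-by-rule: rule 1 ✓; rule 2 ✓; rule 3 ✓; rule 4 ✓; rule 5 ✓.

A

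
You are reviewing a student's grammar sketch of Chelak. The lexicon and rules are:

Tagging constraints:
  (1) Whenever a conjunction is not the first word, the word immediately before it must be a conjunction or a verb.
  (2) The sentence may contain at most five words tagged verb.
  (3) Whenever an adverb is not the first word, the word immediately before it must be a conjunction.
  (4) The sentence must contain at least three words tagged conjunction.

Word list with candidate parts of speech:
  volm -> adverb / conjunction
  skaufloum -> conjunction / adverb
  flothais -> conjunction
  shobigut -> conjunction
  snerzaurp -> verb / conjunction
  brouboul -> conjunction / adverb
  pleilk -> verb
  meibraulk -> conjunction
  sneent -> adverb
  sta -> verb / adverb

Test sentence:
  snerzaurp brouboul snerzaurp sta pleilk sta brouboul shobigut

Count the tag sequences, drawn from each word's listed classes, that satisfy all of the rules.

7

Candidates per position — 1:snerzaurp {verb,conjunction}; 2:brouboul {conjunction,adverb}; 3:snerzaurp {verb,conjunction}; 4:sta {verb,adverb}; 5:pleilk {verb}; 6:sta {verb,adverb}; 7:brouboul {conjunction,adverb}; 8:shobigut {conjunction}.
There are 64 candidate sequences in total.
Checking each against the rules leaves 7 sequences.
Count = 7.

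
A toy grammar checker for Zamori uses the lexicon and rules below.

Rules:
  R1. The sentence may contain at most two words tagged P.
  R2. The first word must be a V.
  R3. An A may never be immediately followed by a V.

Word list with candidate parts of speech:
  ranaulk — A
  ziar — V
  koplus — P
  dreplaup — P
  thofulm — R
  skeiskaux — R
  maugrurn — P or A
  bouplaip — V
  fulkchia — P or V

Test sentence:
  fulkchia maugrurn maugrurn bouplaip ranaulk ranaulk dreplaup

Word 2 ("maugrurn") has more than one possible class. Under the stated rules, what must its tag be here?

A

Candidates per position — 1:fulkchia {P,V}; 2:maugrurn {P,A}; 3:maugrurn {P,A}; 4:bouplaip {V}; 5:ranaulk {A}; 6:ranaulk {A}; 7:dreplaup {P}.
Position 1: P is ruled out by rule 2; that leaves V.
Position 3: A is ruled out by rule 3; that leaves P.
Position 2: P is ruled out by rule 1; that leaves A.
The only consistent sequence is: V A P V A A P.
Verifying each rule — rule 1 holds; rule 2 holds; rule 3 holds.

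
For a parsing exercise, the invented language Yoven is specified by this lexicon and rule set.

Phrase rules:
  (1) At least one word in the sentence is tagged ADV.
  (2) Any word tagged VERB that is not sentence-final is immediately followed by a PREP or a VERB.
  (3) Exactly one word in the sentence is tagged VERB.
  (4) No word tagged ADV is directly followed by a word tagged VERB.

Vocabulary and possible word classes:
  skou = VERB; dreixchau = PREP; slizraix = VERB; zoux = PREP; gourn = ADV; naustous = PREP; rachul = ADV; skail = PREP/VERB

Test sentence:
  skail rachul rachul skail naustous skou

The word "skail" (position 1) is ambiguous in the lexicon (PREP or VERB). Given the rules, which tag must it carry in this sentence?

Candidates per position — 1:skail {PREP,VERB}; 2:rachul {ADV}; 3:rachul {ADV}; 4:skail {PREP,VERB}; 5:naustous {PREP}; 6:skou {VERB}.
Position 1: tagging it VERB would leave rule 2 unsatisfiable, so it must be PREP.
Position 4: tagging it VERB would leave rule 3 unsatisfiable, so it must be PREP.
The only consistent sequence is: PREP ADV ADV PREP PREP VERB.
Checking: rule 1 satisfied; rule 2 satisfied; rule 3 satisfied; rule 4 satisfied.

PREP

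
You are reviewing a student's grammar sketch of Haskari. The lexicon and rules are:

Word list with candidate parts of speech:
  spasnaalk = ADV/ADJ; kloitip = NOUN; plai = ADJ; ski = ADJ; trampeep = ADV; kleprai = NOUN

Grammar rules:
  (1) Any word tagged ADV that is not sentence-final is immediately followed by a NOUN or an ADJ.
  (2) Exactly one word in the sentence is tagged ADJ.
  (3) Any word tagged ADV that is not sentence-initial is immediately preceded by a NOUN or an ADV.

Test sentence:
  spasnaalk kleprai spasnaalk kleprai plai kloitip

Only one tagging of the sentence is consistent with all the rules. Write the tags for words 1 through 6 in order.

Candidates per position — 1:spasnaalk {ADV,ADJ}; 2:kleprai {NOUN}; 3:spasnaalk {ADV,ADJ}; 4:kleprai {NOUN}; 5:plai {ADJ}; 6:kloitip {NOUN}.
Word 1 cannot be ADJ — rule 2 would then fail for every completion. It is ADV.
Word 3 cannot be ADJ — rule 2 would then fail for every completion. It is ADV.
The unique satisfying tagging is: ADV NOUN ADV NOUN ADJ NOUN.
Verifying each rule — rule 1 holds; rule 2 holds; rule 3 holds.

ADV NOUN ADV NOUN ADJ NOUN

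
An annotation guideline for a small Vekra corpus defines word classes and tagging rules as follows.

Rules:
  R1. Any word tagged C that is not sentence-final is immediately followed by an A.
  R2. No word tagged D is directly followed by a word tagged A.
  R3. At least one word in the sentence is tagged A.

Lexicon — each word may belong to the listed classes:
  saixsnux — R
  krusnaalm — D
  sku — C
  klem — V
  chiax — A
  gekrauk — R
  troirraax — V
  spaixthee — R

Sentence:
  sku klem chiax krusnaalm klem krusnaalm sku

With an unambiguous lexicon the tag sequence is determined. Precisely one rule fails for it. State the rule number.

Fixed tagging: C V A D V D C.
Rule check: R1 violated, R2 holds, R3 holds.
Only rule 1 fails.

1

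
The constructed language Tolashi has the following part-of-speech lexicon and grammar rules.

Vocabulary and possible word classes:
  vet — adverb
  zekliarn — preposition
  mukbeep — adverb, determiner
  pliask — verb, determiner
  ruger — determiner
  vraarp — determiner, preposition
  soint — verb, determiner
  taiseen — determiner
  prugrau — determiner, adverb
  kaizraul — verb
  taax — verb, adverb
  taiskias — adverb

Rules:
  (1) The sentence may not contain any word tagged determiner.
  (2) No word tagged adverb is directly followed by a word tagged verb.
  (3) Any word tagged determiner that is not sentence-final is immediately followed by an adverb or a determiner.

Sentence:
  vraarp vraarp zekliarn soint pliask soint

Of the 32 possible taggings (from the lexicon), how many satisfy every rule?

Candidates per position — 1:vraarp {determiner,preposition}; 2:vraarp {determiner,preposition}; 3:zekliarn {preposition}; 4:soint {verb,determiner}; 5:pliask {verb,determiner}; 6:soint {verb,determiner}.
There are 32 candidate sequences in total.
The sequences that satisfy every rule: preposition preposition preposition verb verb verb.
Count = 1.

1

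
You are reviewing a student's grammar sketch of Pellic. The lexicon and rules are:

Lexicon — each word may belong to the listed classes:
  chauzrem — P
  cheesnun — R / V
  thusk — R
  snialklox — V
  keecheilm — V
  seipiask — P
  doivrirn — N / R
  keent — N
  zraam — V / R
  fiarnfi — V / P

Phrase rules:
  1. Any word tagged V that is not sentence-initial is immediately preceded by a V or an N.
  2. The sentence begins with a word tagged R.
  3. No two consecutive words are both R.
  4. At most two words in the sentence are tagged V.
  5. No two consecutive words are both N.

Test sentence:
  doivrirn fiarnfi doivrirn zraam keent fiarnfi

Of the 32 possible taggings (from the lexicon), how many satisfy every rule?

4

Candidates per position — 1:doivrirn {N,R}; 2:fiarnfi {V,P}; 3:doivrirn {N,R}; 4:zraam {V,R}; 5:keent {N}; 6:fiarnfi {V,P}.
There are 32 candidate sequences in total.
The sequences that satisfy every rule: R P N V N V; R P N V N P; R P N R N V; R P N R N P.
Count = 4.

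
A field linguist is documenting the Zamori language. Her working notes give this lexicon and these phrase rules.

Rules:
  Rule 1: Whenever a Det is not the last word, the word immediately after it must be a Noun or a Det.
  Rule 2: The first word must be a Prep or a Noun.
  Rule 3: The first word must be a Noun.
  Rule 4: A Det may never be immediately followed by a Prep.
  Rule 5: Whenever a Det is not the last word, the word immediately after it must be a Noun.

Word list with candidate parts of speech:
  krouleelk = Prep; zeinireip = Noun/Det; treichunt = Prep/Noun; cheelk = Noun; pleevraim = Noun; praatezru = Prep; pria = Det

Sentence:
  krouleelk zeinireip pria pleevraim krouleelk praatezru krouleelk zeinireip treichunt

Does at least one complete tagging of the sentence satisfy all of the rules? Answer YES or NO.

Candidates per position — 1:krouleelk {Prep}; 2:zeinireip {Noun,Det}; 3:pria {Det}; 4:pleevraim {Noun}; 5:krouleelk {Prep}; 6:praatezru {Prep}; 7:krouleelk {Prep}; 8:zeinireip {Noun,Det}; 9:treichunt {Prep,Noun}.
Rule 3 cannot be satisfied by any choice of tags from the lexicon.
So there is no consistent tagging.

NO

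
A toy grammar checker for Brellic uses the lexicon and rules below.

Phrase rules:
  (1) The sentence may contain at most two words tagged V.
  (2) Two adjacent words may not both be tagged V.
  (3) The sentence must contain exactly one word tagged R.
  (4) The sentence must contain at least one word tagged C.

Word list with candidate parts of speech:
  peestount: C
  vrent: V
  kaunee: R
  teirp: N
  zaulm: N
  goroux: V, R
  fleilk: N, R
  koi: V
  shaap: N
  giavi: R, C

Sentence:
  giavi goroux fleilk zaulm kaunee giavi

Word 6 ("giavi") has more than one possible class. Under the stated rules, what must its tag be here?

Candidates per position — 1:giavi {R,C}; 2:goroux {V,R}; 3:fleilk {N,R}; 4:zaulm {N}; 5:kaunee {R}; 6:giavi {R,C}.
Position 1: R is ruled out by rule 3; that leaves C.
Position 2: R is ruled out by rule 3; that leaves V.
Position 3: R is ruled out by rule 3; that leaves N.
Position 6: R is ruled out by rule 3; that leaves C.
That leaves exactly one tagging: C V N N R C.
Check: rule 1 ok; rule 2 ok; rule 3 ok; rule 4 ok.

C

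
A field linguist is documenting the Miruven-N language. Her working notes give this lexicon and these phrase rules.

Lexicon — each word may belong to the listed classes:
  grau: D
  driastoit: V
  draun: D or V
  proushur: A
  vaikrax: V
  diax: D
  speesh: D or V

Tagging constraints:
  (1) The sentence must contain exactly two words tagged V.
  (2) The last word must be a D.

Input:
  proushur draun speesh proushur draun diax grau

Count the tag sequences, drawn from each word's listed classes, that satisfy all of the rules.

3

Candidates per position — 1:proushur {A}; 2:draun {D,V}; 3:speesh {D,V}; 4:proushur {A}; 5:draun {D,V}; 6:diax {D}; 7:grau {D}.
There are 8 candidate sequences in total.
The sequences that satisfy every rule: A D V A V D D; A V D A V D D; A V V A D D D.
Count = 3.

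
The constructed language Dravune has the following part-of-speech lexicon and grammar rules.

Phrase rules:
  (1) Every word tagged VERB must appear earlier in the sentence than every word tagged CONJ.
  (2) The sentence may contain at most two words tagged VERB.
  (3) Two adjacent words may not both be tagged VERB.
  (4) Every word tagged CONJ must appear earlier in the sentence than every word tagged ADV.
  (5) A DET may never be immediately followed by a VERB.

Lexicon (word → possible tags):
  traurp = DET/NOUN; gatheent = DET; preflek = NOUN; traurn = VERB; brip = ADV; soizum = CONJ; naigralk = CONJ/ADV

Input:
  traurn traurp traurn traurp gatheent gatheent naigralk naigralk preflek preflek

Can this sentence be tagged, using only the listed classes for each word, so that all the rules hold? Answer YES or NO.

YES

Candidates per position — 1:traurn {VERB}; 2:traurp {DET,NOUN}; 3:traurn {VERB}; 4:traurp {DET,NOUN}; 5:gatheent {DET}; 6:gatheent {DET}; 7:naigralk {CONJ,ADV}; 8:naigralk {CONJ,ADV}; 9:preflek {NOUN}; 10:preflek {NOUN}.
One satisfying assignment: VERB NOUN VERB DET DET DET CONJ CONJ NOUN NOUN.
Checking: rule 1 holds; rule 2 holds; rule 3 holds; rule 4 holds; rule 5 holds.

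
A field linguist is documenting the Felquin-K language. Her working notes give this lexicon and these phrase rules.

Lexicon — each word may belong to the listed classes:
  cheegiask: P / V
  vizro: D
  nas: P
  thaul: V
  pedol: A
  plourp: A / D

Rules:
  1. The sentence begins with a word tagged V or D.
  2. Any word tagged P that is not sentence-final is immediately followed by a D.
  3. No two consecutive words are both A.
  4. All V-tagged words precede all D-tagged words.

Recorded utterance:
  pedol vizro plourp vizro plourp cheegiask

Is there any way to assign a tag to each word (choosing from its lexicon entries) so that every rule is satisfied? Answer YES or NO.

Candidates per position — 1:pedol {A}; 2:vizro {D}; 3:plourp {A,D}; 4:vizro {D}; 5:plourp {A,D}; 6:cheegiask {P,V}.
Rule 1 cannot be satisfied by any choice of tags from the lexicon.
So there is no consistent tagging.

NO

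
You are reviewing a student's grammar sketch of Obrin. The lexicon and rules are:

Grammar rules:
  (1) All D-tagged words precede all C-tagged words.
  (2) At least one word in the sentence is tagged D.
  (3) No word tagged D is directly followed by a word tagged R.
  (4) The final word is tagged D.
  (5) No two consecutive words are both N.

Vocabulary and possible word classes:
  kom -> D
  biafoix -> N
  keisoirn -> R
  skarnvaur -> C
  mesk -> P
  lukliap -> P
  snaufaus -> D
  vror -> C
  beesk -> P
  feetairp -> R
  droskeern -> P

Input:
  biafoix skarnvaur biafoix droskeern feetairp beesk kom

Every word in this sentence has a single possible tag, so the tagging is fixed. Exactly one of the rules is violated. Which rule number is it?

1

Fixed tagging: N C N P R P D.
Applying the rules: R1 violated, R2 holds, R3 holds, R4 holds, R5 holds.
Only rule 1 fails.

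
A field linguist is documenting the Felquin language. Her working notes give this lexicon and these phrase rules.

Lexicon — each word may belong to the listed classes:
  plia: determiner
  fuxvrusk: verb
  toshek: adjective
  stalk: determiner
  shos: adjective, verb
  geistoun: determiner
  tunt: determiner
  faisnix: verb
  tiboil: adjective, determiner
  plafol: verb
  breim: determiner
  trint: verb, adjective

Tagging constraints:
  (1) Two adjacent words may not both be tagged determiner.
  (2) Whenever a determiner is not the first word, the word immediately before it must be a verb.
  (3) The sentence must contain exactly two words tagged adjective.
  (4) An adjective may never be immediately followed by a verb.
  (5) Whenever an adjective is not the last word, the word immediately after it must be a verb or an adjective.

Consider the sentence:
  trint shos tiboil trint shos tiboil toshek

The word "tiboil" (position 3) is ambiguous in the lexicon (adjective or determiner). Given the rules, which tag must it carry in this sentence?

determiner

Candidates per position — 1:trint {verb,adjective}; 2:shos {adjective,verb}; 3:tiboil {adjective,determiner}; 4:trint {verb,adjective}; 5:shos {adjective,verb}; 6:tiboil {adjective,determiner}; 7:toshek {adjective}.
Position 3: the remaining choice is settled jointly with positions 1, 2, 4, 5, 6 — only determiner at position 3 is part of a tagging that satisfies every rule.
The unique satisfying tagging is: verb verb determiner verb verb adjective adjective.
Rule-by-rule: rule 1 holds; rule 2 holds; rule 3 holds; rule 4 holds; rule 5 holds.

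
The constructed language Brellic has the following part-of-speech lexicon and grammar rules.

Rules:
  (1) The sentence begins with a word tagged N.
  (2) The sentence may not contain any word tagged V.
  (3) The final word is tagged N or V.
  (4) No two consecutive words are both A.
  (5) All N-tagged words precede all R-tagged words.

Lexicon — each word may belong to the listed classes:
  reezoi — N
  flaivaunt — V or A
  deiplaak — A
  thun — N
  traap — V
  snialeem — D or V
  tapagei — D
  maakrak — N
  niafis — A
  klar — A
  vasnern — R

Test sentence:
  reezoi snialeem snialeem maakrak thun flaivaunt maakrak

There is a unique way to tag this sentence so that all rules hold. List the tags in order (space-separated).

N D D N N A N

Candidates per position — 1:reezoi {N}; 2:snialeem {D,V}; 3:snialeem {D,V}; 4:maakrak {N}; 5:thun {N}; 6:flaivaunt {V,A}; 7:maakrak {N}.
Position 2: tagging it V would leave rule 2 unsatisfiable, so it must be D.
Position 3: tagging it V would leave rule 2 unsatisfiable, so it must be D.
Position 6: tagging it V would leave rule 2 unsatisfiable, so it must be A.
So the tagging must be: N D D N N A N.
Check: rule 1 satisfied; rule 2 satisfied; rule 3 satisfied; rule 4 satisfied; rule 5 satisfied.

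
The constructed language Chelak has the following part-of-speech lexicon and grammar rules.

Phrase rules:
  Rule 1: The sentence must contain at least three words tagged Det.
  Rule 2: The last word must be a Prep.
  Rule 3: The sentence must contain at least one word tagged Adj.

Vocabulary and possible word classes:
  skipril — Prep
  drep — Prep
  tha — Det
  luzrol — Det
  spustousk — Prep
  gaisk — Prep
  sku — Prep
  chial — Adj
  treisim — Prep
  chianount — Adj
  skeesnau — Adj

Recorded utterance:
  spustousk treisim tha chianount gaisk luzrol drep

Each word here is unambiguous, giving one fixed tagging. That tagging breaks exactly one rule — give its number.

1

Fixed tagging: Prep Prep Det Adj Prep Det Prep.
Rule check: R1 fail, R2 pass, R3 pass.
Only rule 1 fails.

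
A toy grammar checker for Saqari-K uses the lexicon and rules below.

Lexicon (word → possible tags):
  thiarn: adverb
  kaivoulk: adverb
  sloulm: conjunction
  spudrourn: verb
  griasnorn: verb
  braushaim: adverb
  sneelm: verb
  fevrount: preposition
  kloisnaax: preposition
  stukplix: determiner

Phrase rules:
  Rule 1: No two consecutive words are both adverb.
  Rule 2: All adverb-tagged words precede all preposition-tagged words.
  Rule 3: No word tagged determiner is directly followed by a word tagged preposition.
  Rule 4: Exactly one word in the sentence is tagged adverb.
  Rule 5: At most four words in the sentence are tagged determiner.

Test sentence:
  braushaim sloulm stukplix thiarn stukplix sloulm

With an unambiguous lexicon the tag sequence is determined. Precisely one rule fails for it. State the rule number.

4

Fixed tagging: adverb conjunction determiner adverb determiner conjunction.
Rule check: R1 pass, R2 pass, R3 pass, R4 fail, R5 pass.
Only rule 4 fails.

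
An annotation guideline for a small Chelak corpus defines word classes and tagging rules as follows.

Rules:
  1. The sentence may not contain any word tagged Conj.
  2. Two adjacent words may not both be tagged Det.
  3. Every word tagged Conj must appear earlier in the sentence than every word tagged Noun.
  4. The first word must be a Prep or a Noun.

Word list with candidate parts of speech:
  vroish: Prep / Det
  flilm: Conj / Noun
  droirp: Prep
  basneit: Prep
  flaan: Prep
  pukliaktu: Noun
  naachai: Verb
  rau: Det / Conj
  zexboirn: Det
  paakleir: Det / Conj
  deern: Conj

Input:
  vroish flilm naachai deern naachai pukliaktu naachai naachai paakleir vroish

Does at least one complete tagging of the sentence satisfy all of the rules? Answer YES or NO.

Candidates per position — 1:vroish {Prep,Det}; 2:flilm {Conj,Noun}; 3:naachai {Verb}; 4:deern {Conj}; 5:naachai {Verb}; 6:pukliaktu {Noun}; 7:naachai {Verb}; 8:naachai {Verb}; 9:paakleir {Det,Conj}; 10:vroish {Prep,Det}.
Rule 1 cannot be satisfied by any choice of tags from the lexicon.
So there is no consistent tagging.

NO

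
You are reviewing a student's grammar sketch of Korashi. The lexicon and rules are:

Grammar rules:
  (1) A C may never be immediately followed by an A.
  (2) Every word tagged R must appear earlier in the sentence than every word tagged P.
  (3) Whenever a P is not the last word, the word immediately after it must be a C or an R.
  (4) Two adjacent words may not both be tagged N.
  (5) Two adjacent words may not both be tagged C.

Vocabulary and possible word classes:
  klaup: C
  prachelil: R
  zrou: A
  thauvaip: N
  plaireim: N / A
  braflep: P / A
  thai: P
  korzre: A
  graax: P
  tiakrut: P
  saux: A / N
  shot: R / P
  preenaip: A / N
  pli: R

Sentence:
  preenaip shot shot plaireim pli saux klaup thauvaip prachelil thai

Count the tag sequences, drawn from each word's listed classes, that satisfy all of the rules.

Candidates per position — 1:preenaip {A,N}; 2:shot {R,P}; 3:shot {R,P}; 4:plaireim {N,A}; 5:pli {R}; 6:saux {A,N}; 7:klaup {C}; 8:thauvaip {N}; 9:prachelil {R}; 10:thai {P}.
There are 32 candidate sequences in total.
Checking each against the rules leaves 8 sequences.
Count = 8.

8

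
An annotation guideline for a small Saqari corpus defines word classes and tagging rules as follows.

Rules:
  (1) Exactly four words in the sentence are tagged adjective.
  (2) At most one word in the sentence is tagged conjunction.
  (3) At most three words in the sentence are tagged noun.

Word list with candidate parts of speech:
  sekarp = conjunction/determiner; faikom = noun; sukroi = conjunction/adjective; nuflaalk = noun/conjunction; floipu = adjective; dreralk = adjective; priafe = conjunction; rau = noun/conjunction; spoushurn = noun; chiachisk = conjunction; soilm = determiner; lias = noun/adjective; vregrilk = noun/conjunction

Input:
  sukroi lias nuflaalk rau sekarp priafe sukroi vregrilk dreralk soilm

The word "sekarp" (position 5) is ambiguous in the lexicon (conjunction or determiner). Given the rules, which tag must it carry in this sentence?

determiner

Candidates per position — 1:sukroi {conjunction,adjective}; 2:lias {noun,adjective}; 3:nuflaalk {noun,conjunction}; 4:rau {noun,conjunction}; 5:sekarp {conjunction,determiner}; 6:priafe {conjunction}; 7:sukroi {conjunction,adjective}; 8:vregrilk {noun,conjunction}; 9:dreralk {adjective}; 10:soilm {determiner}.
At position 1, choosing conjunction makes rule 1 impossible to satisfy; hence adjective.
At position 2, choosing noun makes rule 1 impossible to satisfy; hence adjective.
At position 3, choosing conjunction makes rule 2 impossible to satisfy; hence noun.
At position 4, choosing conjunction makes rule 2 impossible to satisfy; hence noun.
At position 5, choosing conjunction makes rule 2 impossible to satisfy; hence determiner.
At position 7, choosing conjunction makes rule 1 impossible to satisfy; hence adjective.
At position 8, choosing conjunction makes rule 2 impossible to satisfy; hence noun.
The only consistent sequence is: adjective adjective noun noun determiner conjunction adjective noun adjective determiner.
Verifying each rule — rule 1 ✓; rule 2 ✓; rule 3 ✓.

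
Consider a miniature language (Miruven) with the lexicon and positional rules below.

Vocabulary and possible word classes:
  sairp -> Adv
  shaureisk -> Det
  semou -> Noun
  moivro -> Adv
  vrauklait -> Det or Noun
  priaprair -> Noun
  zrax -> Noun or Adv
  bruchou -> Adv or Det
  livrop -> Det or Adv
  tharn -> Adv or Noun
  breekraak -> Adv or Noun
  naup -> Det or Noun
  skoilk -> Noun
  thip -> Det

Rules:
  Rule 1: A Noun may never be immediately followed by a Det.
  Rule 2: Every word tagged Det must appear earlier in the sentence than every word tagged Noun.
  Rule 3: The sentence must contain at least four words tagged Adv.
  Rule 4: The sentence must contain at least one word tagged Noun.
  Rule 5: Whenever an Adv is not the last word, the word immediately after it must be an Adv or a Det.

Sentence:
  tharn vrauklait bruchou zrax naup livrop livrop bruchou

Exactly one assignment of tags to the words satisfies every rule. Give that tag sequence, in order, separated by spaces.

Candidates per position — 1:tharn {Adv,Noun}; 2:vrauklait {Det,Noun}; 3:bruchou {Adv,Det}; 4:zrax {Noun,Adv}; 5:naup {Det,Noun}; 6:livrop {Det,Adv}; 7:livrop {Det,Adv}; 8:bruchou {Adv,Det}.
The remaining ambiguous positions (1, 2, 3, 4, 5, 6, 7, 8) are resolved jointly — only one combination satisfies every rule.
The unique satisfying tagging is: Adv Det Det Noun Noun Adv Adv Adv.
Checking: rule 1 satisfied; rule 2 satisfied; rule 3 satisfied; rule 4 satisfied; rule 5 satisfied.

Adv Det Det Noun Noun Adv Adv Adv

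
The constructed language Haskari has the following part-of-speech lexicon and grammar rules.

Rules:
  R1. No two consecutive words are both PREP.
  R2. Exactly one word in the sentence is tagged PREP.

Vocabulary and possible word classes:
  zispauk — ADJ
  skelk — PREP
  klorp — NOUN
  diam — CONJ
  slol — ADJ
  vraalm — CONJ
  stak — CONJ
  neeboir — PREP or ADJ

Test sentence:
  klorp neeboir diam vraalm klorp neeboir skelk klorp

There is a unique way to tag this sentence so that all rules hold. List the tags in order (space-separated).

Candidates per position — 1:klorp {NOUN}; 2:neeboir {PREP,ADJ}; 3:diam {CONJ}; 4:vraalm {CONJ}; 5:klorp {NOUN}; 6:neeboir {PREP,ADJ}; 7:skelk {PREP}; 8:klorp {NOUN}.
Position 2: tagging it PREP would leave rule 2 unsatisfiable, so it must be ADJ.
Position 6: tagging it PREP would leave rule 1 unsatisfiable, so it must be ADJ.
The unique satisfying tagging is: NOUN ADJ CONJ CONJ NOUN ADJ PREP NOUN.
Rule-by-rule: rule 1 holds; rule 2 holds.

NOUN ADJ CONJ CONJ NOUN ADJ PREP NOUN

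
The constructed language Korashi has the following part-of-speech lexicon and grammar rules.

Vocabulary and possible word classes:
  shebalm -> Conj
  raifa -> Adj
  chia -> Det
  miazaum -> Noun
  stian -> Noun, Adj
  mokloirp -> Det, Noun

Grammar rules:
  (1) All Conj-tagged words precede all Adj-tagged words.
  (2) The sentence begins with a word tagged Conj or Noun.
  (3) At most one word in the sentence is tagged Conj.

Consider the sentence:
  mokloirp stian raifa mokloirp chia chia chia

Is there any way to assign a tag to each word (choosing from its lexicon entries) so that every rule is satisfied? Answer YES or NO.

YES

Candidates per position — 1:mokloirp {Det,Noun}; 2:stian {Noun,Adj}; 3:raifa {Adj}; 4:mokloirp {Det,Noun}; 5:chia {Det}; 6:chia {Det}; 7:chia {Det}.
One satisfying assignment: Noun Adj Adj Det Det Det Det.
Checking: rule 1 satisfied; rule 2 satisfied; rule 3 satisfied.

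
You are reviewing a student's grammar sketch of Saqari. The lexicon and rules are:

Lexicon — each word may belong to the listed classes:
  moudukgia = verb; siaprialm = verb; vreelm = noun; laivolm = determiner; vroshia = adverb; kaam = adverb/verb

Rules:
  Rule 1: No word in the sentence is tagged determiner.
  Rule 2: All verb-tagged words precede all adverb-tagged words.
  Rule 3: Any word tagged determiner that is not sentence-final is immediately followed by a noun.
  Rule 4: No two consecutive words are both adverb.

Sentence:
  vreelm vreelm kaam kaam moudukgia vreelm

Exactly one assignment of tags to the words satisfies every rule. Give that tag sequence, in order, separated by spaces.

Candidates per position — 1:vreelm {noun}; 2:vreelm {noun}; 3:kaam {adverb,verb}; 4:kaam {adverb,verb}; 5:moudukgia {verb}; 6:vreelm {noun}.
Word 3 cannot be adverb — rule 2 would then fail for every completion. It is verb.
Word 4 cannot be adverb — rule 2 would then fail for every completion. It is verb.
That leaves exactly one tagging: noun noun verb verb verb noun.
Verifying each rule — rule 1 ok; rule 2 ok; rule 3 ok; rule 4 ok.

noun noun verb verb verb noun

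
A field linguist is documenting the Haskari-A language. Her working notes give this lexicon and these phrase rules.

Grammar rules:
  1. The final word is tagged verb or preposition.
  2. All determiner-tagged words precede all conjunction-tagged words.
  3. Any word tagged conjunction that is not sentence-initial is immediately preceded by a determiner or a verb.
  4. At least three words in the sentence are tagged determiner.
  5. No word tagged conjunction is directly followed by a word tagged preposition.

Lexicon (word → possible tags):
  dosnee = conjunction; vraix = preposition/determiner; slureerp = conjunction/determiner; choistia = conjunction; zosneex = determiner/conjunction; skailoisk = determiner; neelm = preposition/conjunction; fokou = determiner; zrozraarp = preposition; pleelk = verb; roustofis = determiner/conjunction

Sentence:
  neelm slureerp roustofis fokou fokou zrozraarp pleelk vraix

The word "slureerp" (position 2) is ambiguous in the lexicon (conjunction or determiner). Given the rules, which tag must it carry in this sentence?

Candidates per position — 1:neelm {preposition,conjunction}; 2:slureerp {conjunction,determiner}; 3:roustofis {determiner,conjunction}; 4:fokou {determiner}; 5:fokou {determiner}; 6:zrozraarp {preposition}; 7:pleelk {verb}; 8:vraix {preposition,determiner}.
Word 1 cannot be conjunction — rule 2 would then fail for every completion. It is preposition.
Word 2 cannot be conjunction — rule 2 would then fail for every completion. It is determiner.
Word 3 cannot be conjunction — rule 2 would then fail for every completion. It is determiner.
Word 8 cannot be determiner — rule 1 would then fail for every completion. It is preposition.
The only consistent sequence is: preposition determiner determiner determiner determiner preposition verb preposition.
Verifying each rule — rule 1 ✓; rule 2 ✓; rule 3 ✓; rule 4 ✓; rule 5 ✓.

determiner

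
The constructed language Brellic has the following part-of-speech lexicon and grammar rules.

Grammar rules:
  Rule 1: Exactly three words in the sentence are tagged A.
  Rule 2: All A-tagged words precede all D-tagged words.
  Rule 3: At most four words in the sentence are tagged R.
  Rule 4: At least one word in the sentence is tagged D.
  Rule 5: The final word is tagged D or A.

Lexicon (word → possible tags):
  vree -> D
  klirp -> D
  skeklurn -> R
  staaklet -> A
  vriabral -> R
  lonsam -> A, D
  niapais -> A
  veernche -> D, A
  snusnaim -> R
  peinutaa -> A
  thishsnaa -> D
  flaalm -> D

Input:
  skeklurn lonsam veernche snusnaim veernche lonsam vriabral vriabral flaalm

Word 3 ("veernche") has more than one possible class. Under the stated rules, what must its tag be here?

Candidates per position — 1:skeklurn {R}; 2:lonsam {A,D}; 3:veernche {D,A}; 4:snusnaim {R}; 5:veernche {D,A}; 6:lonsam {A,D}; 7:vriabral {R}; 8:vriabral {R}; 9:flaalm {D}.
Position 3: the remaining choice is settled jointly with positions 2, 5, 6 — only A at position 3 is part of a tagging that satisfies every rule.
The unique satisfying tagging is: R A A R A D R R D.
Rule-by-rule: rule 1 ✓; rule 2 ✓; rule 3 ✓; rule 4 ✓; rule 5 ✓.

A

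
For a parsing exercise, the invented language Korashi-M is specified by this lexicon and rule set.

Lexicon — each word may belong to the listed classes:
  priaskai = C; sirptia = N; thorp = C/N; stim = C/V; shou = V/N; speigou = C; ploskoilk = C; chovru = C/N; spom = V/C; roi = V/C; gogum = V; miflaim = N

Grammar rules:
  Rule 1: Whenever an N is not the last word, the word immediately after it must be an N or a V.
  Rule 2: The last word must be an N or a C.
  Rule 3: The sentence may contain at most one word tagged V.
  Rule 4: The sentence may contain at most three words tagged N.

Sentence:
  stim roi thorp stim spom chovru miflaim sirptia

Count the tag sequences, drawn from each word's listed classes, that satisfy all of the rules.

11

Candidates per position — 1:stim {C,V}; 2:roi {V,C}; 3:thorp {C,N}; 4:stim {C,V}; 5:spom {V,C}; 6:chovru {C,N}; 7:miflaim {N}; 8:sirptia {N}.
There are 64 candidate sequences in total.
Checking each against the rules leaves 11 sequences.
Count = 11.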